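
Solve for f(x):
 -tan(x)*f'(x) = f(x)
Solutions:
 f(x) = C1/sin(x)


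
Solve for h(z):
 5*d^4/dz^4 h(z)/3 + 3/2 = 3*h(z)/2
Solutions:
 h(z) = C1*exp(-10^(3/4)*sqrt(3)*z/10) + C2*exp(10^(3/4)*sqrt(3)*z/10) + C3*sin(10^(3/4)*sqrt(3)*z/10) + C4*cos(10^(3/4)*sqrt(3)*z/10) + 1


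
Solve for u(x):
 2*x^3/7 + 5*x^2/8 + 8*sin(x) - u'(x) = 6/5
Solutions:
 u(x) = C1 + x^4/14 + 5*x^3/24 - 6*x/5 - 8*cos(x)


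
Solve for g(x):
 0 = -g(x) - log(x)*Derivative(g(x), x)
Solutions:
 g(x) = C1*exp(-li(x))


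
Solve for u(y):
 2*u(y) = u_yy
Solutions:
 u(y) = C1*exp(-sqrt(2)*y) + C2*exp(sqrt(2)*y)


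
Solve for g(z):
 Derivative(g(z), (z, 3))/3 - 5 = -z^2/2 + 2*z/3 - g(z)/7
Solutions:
 g(z) = C3*exp(-3^(1/3)*7^(2/3)*z/7) - 7*z^2/2 + 14*z/3 + (C1*sin(3^(5/6)*7^(2/3)*z/14) + C2*cos(3^(5/6)*7^(2/3)*z/14))*exp(3^(1/3)*7^(2/3)*z/14) + 35


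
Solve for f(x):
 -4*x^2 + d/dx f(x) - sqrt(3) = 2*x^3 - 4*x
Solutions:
 f(x) = C1 + x^4/2 + 4*x^3/3 - 2*x^2 + sqrt(3)*x


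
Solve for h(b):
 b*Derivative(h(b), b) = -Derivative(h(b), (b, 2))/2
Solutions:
 h(b) = C1 + C2*erf(b)


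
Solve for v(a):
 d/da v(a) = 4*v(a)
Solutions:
 v(a) = C1*exp(4*a)


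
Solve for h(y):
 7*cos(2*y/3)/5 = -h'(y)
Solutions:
 h(y) = C1 - 21*sin(2*y/3)/10


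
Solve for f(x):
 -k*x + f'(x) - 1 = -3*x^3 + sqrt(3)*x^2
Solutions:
 f(x) = C1 + k*x^2/2 - 3*x^4/4 + sqrt(3)*x^3/3 + x


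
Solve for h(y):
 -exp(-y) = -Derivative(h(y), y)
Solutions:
 h(y) = C1 - exp(-y)


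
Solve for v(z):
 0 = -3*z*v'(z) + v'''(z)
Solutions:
 v(z) = C1 + Integral(C2*airyai(3^(1/3)*z) + C3*airybi(3^(1/3)*z), z)


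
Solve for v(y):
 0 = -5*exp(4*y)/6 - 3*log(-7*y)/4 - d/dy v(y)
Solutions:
 v(y) = C1 - 3*y*log(-y)/4 + 3*y*(1 - log(7))/4 - 5*exp(4*y)/24


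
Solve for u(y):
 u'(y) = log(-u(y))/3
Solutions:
 -li(-u(y)) = C1 + y/3


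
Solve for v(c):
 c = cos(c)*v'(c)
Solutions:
 v(c) = C1 + Integral(c/cos(c), c)


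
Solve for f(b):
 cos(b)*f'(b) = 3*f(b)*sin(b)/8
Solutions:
 f(b) = C1/cos(b)^(3/8)


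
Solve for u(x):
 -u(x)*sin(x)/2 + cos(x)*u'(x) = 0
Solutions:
 u(x) = C1/sqrt(cos(x))


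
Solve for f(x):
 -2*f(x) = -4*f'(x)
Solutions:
 f(x) = C1*exp(x/2)


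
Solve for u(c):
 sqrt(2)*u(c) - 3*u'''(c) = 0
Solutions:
 u(c) = C3*exp(2^(1/6)*3^(2/3)*c/3) + (C1*sin(6^(1/6)*c/2) + C2*cos(6^(1/6)*c/2))*exp(-2^(1/6)*3^(2/3)*c/6)


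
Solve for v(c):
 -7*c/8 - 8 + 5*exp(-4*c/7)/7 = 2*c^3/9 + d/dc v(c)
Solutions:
 v(c) = C1 - c^4/18 - 7*c^2/16 - 8*c - 5*exp(-4*c/7)/4


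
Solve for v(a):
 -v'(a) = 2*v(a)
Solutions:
 v(a) = C1*exp(-2*a)


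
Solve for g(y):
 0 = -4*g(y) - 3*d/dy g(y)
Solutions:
 g(y) = C1*exp(-4*y/3)


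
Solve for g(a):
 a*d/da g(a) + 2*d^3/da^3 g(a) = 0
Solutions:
 g(a) = C1 + Integral(C2*airyai(-2^(2/3)*a/2) + C3*airybi(-2^(2/3)*a/2), a)


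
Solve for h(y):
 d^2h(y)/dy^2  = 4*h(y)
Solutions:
 h(y) = C1*exp(-2*y) + C2*exp(2*y)


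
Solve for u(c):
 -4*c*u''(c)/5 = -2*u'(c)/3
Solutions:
 u(c) = C1 + C2*c^(11/6)


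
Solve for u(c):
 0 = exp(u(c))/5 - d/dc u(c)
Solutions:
 u(c) = log(-1/(C1 + c)) + log(5)


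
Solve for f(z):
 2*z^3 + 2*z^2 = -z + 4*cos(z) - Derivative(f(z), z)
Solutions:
 f(z) = C1 - z^4/2 - 2*z^3/3 - z^2/2 + 4*sin(z)


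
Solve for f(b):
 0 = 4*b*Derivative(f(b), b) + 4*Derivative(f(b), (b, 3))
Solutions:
 f(b) = C1 + Integral(C2*airyai(-b) + C3*airybi(-b), b)


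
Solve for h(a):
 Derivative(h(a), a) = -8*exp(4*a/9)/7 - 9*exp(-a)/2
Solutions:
 h(a) = C1 - 18*exp(4*a/9)/7 + 9*exp(-a)/2


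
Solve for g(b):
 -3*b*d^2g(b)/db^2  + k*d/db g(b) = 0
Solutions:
 g(b) = C1 + b^(re(k)/3 + 1)*(C2*sin(log(b)*Abs(im(k))/3) + C3*cos(log(b)*im(k)/3))


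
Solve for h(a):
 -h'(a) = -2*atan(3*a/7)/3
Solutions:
 h(a) = C1 + 2*a*atan(3*a/7)/3 - 7*log(9*a^2 + 49)/9


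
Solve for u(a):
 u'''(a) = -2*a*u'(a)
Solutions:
 u(a) = C1 + Integral(C2*airyai(-2^(1/3)*a) + C3*airybi(-2^(1/3)*a), a)


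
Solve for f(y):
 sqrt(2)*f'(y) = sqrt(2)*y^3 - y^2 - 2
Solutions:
 f(y) = C1 + y^4/4 - sqrt(2)*y^3/6 - sqrt(2)*y


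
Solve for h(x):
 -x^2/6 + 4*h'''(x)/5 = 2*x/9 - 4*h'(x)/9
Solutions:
 h(x) = C1 + C2*sin(sqrt(5)*x/3) + C3*cos(sqrt(5)*x/3) + x^3/8 + x^2/4 - 27*x/20


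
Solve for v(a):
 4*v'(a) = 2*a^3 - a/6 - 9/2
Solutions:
 v(a) = C1 + a^4/8 - a^2/48 - 9*a/8


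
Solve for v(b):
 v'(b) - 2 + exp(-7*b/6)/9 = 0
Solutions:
 v(b) = C1 + 2*b + 2*exp(-7*b/6)/21


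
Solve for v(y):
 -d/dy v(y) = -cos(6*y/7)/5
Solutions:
 v(y) = C1 + 7*sin(6*y/7)/30


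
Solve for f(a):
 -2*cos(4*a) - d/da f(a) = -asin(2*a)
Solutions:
 f(a) = C1 + a*asin(2*a) + sqrt(1 - 4*a^2)/2 - sin(4*a)/2


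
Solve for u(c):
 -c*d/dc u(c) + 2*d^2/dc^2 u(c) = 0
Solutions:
 u(c) = C1 + C2*erfi(c/2)


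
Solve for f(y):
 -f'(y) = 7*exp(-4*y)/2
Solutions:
 f(y) = C1 + 7*exp(-4*y)/8


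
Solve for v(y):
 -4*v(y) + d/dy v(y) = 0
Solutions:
 v(y) = C1*exp(4*y)


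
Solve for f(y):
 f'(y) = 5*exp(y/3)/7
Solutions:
 f(y) = C1 + 15*exp(y/3)/7


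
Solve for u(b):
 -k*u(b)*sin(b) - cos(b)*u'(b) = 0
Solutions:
 u(b) = C1*exp(k*log(cos(b)))


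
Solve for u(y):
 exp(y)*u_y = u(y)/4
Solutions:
 u(y) = C1*exp(-exp(-y)/4)


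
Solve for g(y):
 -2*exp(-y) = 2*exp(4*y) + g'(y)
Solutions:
 g(y) = C1 - exp(4*y)/2 + 2*exp(-y)


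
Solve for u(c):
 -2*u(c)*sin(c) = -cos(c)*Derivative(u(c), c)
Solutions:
 u(c) = C1/cos(c)^2


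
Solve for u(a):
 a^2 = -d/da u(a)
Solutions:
 u(a) = C1 - a^3/3


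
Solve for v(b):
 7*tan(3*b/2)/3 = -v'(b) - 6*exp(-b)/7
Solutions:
 v(b) = C1 - 7*log(tan(3*b/2)^2 + 1)/9 + 6*exp(-b)/7


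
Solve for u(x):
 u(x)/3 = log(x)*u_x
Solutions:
 u(x) = C1*exp(li(x)/3)


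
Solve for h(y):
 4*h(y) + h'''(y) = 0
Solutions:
 h(y) = C3*exp(-2^(2/3)*y) + (C1*sin(2^(2/3)*sqrt(3)*y/2) + C2*cos(2^(2/3)*sqrt(3)*y/2))*exp(2^(2/3)*y/2)


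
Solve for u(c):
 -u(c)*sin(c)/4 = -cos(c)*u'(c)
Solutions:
 u(c) = C1/cos(c)^(1/4)


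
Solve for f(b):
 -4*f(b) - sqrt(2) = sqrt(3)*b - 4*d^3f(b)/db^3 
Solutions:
 f(b) = C3*exp(b) - sqrt(3)*b/4 + (C1*sin(sqrt(3)*b/2) + C2*cos(sqrt(3)*b/2))*exp(-b/2) - sqrt(2)/4


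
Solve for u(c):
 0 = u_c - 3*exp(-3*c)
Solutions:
 u(c) = C1 - exp(-3*c)


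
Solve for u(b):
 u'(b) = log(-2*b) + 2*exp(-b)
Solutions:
 u(b) = C1 + b*log(-b) + b*(-1 + log(2)) - 2*exp(-b)


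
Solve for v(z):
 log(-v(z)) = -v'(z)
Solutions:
 -li(-v(z)) = C1 - z


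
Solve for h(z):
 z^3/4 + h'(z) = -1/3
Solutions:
 h(z) = C1 - z^4/16 - z/3


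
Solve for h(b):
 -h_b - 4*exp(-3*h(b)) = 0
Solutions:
 h(b) = log(C1 - 12*b)/3
 h(b) = log((-3^(1/3) - 3^(5/6)*I)*(C1 - 4*b)^(1/3)/2)
 h(b) = log((-3^(1/3) + 3^(5/6)*I)*(C1 - 4*b)^(1/3)/2)


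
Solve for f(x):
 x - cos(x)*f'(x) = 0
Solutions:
 f(x) = C1 + Integral(x/cos(x), x)


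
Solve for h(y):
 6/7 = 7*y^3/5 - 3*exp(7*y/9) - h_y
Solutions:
 h(y) = C1 + 7*y^4/20 - 6*y/7 - 27*exp(7*y/9)/7


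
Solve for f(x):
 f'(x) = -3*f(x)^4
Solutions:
 f(x) = (-3^(2/3) - 3*3^(1/6)*I)*(1/(C1 + 3*x))^(1/3)/6
 f(x) = (-3^(2/3) + 3*3^(1/6)*I)*(1/(C1 + 3*x))^(1/3)/6
 f(x) = (1/(C1 + 9*x))^(1/3)


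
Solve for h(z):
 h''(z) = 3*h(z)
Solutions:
 h(z) = C1*exp(-sqrt(3)*z) + C2*exp(sqrt(3)*z)


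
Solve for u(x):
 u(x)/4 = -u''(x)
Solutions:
 u(x) = C1*sin(x/2) + C2*cos(x/2)


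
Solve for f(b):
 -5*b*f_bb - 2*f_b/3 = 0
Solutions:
 f(b) = C1 + C2*b^(13/15)


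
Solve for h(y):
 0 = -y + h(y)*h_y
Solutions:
 h(y) = -sqrt(C1 + y^2)
 h(y) = sqrt(C1 + y^2)


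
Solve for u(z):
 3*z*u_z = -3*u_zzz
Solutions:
 u(z) = C1 + Integral(C2*airyai(-z) + C3*airybi(-z), z)


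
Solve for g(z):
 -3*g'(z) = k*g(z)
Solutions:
 g(z) = C1*exp(-k*z/3)


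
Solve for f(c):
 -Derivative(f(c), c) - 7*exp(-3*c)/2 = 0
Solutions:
 f(c) = C1 + 7*exp(-3*c)/6


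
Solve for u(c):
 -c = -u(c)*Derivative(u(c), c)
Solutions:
 u(c) = -sqrt(C1 + c^2)
 u(c) = sqrt(C1 + c^2)


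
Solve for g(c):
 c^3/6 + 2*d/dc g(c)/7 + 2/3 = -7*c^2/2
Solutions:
 g(c) = C1 - 7*c^4/48 - 49*c^3/12 - 7*c/3


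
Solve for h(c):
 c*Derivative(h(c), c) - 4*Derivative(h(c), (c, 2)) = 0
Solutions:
 h(c) = C1 + C2*erfi(sqrt(2)*c/4)


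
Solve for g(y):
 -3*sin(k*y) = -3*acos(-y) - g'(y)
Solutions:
 g(y) = C1 - 3*y*acos(-y) - 3*sqrt(1 - y^2) + 3*Piecewise((-cos(k*y)/k, Ne(k, 0)), (0, True))


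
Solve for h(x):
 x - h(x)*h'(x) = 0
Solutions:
 h(x) = -sqrt(C1 + x^2)
 h(x) = sqrt(C1 + x^2)


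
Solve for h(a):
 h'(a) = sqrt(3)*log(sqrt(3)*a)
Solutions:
 h(a) = C1 + sqrt(3)*a*log(a) - sqrt(3)*a + sqrt(3)*a*log(3)/2


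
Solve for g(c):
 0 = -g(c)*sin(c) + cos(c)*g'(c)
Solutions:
 g(c) = C1/cos(c)


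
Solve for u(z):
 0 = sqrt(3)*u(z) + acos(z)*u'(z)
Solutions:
 u(z) = C1*exp(-sqrt(3)*Integral(1/acos(z), z))


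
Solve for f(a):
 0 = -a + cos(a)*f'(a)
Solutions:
 f(a) = C1 + Integral(a/cos(a), a)


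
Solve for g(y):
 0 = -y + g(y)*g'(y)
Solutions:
 g(y) = -sqrt(C1 + y^2)
 g(y) = sqrt(C1 + y^2)


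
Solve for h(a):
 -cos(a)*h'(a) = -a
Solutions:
 h(a) = C1 + Integral(a/cos(a), a)


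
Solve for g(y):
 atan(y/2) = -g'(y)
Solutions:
 g(y) = C1 - y*atan(y/2) + log(y^2 + 4)


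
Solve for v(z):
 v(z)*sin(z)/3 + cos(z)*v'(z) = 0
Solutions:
 v(z) = C1*cos(z)^(1/3)


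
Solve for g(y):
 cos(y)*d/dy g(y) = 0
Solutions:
 g(y) = C1


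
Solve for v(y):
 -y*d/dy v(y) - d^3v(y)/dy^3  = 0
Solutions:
 v(y) = C1 + Integral(C2*airyai(-y) + C3*airybi(-y), y)


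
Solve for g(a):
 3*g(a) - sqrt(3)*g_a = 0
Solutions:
 g(a) = C1*exp(sqrt(3)*a)


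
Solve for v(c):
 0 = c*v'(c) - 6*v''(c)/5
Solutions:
 v(c) = C1 + C2*erfi(sqrt(15)*c/6)


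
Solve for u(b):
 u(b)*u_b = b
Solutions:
 u(b) = -sqrt(C1 + b^2)
 u(b) = sqrt(C1 + b^2)


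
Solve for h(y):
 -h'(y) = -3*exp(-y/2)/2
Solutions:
 h(y) = C1 - 3*exp(-y/2)


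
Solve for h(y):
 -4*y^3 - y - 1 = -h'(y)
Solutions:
 h(y) = C1 + y^4 + y^2/2 + y


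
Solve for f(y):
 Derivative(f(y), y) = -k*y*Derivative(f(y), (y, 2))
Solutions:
 f(y) = C1 + y^(((re(k) - 1)*re(k) + im(k)^2)/(re(k)^2 + im(k)^2))*(C2*sin(log(y)*Abs(im(k))/(re(k)^2 + im(k)^2)) + C3*cos(log(y)*im(k)/(re(k)^2 + im(k)^2)))


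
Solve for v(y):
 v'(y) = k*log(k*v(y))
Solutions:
 li(k*v(y))/k = C1 + k*y


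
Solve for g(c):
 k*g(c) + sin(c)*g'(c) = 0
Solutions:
 g(c) = C1*exp(k*(-log(cos(c) - 1) + log(cos(c) + 1))/2)


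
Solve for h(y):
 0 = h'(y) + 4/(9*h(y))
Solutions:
 h(y) = -sqrt(C1 - 8*y)/3
 h(y) = sqrt(C1 - 8*y)/3


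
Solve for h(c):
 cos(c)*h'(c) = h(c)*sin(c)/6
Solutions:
 h(c) = C1/cos(c)^(1/6)


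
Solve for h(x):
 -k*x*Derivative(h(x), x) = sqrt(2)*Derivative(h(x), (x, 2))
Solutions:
 h(x) = Piecewise((-2^(3/4)*sqrt(pi)*C1*erf(2^(1/4)*sqrt(k)*x/2)/(2*sqrt(k)) - C2, (k > 0) | (k < 0)), (-C1*x - C2, True))


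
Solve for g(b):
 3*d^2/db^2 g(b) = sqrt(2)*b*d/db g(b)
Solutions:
 g(b) = C1 + C2*erfi(2^(3/4)*sqrt(3)*b/6)


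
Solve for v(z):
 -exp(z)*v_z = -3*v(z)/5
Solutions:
 v(z) = C1*exp(-3*exp(-z)/5)


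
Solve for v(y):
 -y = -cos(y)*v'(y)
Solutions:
 v(y) = C1 + Integral(y/cos(y), y)


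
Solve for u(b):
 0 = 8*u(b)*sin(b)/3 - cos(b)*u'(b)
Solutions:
 u(b) = C1/cos(b)^(8/3)


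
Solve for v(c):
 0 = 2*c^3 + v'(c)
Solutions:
 v(c) = C1 - c^4/2


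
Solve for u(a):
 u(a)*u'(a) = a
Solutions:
 u(a) = -sqrt(C1 + a^2)
 u(a) = sqrt(C1 + a^2)


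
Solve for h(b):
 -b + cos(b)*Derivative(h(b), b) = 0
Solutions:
 h(b) = C1 + Integral(b/cos(b), b)


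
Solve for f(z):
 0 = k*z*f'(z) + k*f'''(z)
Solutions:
 f(z) = C1 + Integral(C2*airyai(-z) + C3*airybi(-z), z)


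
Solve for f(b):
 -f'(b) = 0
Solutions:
 f(b) = C1


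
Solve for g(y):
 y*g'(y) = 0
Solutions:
 g(y) = C1


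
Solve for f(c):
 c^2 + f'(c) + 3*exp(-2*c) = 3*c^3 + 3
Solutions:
 f(c) = C1 + 3*c^4/4 - c^3/3 + 3*c + 3*exp(-2*c)/2


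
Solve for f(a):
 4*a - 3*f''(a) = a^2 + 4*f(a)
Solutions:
 f(a) = C1*sin(2*sqrt(3)*a/3) + C2*cos(2*sqrt(3)*a/3) - a^2/4 + a + 3/8


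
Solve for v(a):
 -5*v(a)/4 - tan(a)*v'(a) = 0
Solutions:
 v(a) = C1/sin(a)^(5/4)


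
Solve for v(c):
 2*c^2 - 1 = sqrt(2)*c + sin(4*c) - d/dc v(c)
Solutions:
 v(c) = C1 - 2*c^3/3 + sqrt(2)*c^2/2 + c - cos(4*c)/4


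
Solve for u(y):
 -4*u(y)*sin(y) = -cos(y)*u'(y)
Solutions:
 u(y) = C1/cos(y)^4


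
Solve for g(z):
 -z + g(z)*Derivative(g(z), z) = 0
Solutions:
 g(z) = -sqrt(C1 + z^2)
 g(z) = sqrt(C1 + z^2)


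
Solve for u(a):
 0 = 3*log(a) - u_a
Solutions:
 u(a) = C1 + 3*a*log(a) - 3*a


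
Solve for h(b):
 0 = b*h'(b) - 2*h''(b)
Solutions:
 h(b) = C1 + C2*erfi(b/2)


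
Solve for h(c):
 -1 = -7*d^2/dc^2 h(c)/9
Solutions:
 h(c) = C1 + C2*c + 9*c^2/14


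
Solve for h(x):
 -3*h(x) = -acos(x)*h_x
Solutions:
 h(x) = C1*exp(3*Integral(1/acos(x), x))


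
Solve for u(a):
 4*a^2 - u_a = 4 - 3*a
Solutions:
 u(a) = C1 + 4*a^3/3 + 3*a^2/2 - 4*a


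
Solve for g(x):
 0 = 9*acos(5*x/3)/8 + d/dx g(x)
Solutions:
 g(x) = C1 - 9*x*acos(5*x/3)/8 + 9*sqrt(9 - 25*x^2)/40


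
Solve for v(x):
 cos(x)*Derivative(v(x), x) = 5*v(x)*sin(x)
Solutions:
 v(x) = C1/cos(x)^5


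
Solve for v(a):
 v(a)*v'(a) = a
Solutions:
 v(a) = -sqrt(C1 + a^2)
 v(a) = sqrt(C1 + a^2)


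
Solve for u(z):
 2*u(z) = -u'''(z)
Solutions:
 u(z) = C3*exp(-2^(1/3)*z) + (C1*sin(2^(1/3)*sqrt(3)*z/2) + C2*cos(2^(1/3)*sqrt(3)*z/2))*exp(2^(1/3)*z/2)


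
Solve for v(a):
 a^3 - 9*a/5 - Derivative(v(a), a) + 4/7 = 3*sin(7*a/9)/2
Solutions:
 v(a) = C1 + a^4/4 - 9*a^2/10 + 4*a/7 + 27*cos(7*a/9)/14


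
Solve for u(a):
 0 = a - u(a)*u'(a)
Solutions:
 u(a) = -sqrt(C1 + a^2)
 u(a) = sqrt(C1 + a^2)


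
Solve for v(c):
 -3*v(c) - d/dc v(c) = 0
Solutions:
 v(c) = C1*exp(-3*c)


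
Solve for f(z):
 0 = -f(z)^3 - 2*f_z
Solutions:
 f(z) = -sqrt(-1/(C1 - z))
 f(z) = sqrt(-1/(C1 - z))


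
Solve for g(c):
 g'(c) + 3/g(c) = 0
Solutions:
 g(c) = -sqrt(C1 - 6*c)
 g(c) = sqrt(C1 - 6*c)


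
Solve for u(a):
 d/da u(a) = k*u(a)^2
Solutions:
 u(a) = -1/(C1 + a*k)


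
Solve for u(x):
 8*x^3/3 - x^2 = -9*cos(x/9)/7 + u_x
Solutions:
 u(x) = C1 + 2*x^4/3 - x^3/3 + 81*sin(x/9)/7


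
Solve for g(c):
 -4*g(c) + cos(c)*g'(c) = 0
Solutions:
 g(c) = C1*(sin(c)^2 + 2*sin(c) + 1)/(sin(c)^2 - 2*sin(c) + 1)


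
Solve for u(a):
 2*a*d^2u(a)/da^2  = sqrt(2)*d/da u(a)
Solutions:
 u(a) = C1 + C2*a^(sqrt(2)/2 + 1)


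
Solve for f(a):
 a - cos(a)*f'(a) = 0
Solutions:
 f(a) = C1 + Integral(a/cos(a), a)


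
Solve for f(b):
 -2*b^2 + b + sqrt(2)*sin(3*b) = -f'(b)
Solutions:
 f(b) = C1 + 2*b^3/3 - b^2/2 + sqrt(2)*cos(3*b)/3


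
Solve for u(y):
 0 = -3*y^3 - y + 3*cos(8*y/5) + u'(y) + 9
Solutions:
 u(y) = C1 + 3*y^4/4 + y^2/2 - 9*y - 15*sin(8*y/5)/8


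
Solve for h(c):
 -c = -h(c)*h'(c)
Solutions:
 h(c) = -sqrt(C1 + c^2)
 h(c) = sqrt(C1 + c^2)


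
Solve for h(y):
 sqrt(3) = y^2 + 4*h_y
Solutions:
 h(y) = C1 - y^3/12 + sqrt(3)*y/4


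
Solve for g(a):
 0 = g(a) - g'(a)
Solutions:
 g(a) = C1*exp(a)


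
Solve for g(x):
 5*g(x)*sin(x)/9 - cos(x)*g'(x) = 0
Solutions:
 g(x) = C1/cos(x)^(5/9)


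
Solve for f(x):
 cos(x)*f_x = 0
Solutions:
 f(x) = C1


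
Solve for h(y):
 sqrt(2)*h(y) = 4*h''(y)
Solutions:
 h(y) = C1*exp(-2^(1/4)*y/2) + C2*exp(2^(1/4)*y/2)


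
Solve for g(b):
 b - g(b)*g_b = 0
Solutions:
 g(b) = -sqrt(C1 + b^2)
 g(b) = sqrt(C1 + b^2)


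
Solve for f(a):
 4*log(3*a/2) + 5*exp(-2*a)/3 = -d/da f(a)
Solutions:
 f(a) = C1 - 4*a*log(a) + 4*a*(-log(3) + log(2) + 1) + 5*exp(-2*a)/6


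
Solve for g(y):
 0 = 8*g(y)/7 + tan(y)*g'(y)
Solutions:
 g(y) = C1/sin(y)^(8/7)


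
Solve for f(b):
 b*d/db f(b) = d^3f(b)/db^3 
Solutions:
 f(b) = C1 + Integral(C2*airyai(b) + C3*airybi(b), b)


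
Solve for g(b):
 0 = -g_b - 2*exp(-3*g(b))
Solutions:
 g(b) = log(C1 - 6*b)/3
 g(b) = log((-3^(1/3) - 3^(5/6)*I)*(C1 - 2*b)^(1/3)/2)
 g(b) = log((-3^(1/3) + 3^(5/6)*I)*(C1 - 2*b)^(1/3)/2)


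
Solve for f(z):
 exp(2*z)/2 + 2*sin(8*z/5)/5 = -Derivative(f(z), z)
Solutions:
 f(z) = C1 - exp(2*z)/4 + cos(8*z/5)/4


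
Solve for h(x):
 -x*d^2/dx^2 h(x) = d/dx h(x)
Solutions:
 h(x) = C1 + C2*log(x)


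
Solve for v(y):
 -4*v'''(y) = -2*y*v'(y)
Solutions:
 v(y) = C1 + Integral(C2*airyai(2^(2/3)*y/2) + C3*airybi(2^(2/3)*y/2), y)


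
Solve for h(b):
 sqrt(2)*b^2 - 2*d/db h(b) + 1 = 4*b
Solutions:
 h(b) = C1 + sqrt(2)*b^3/6 - b^2 + b/2


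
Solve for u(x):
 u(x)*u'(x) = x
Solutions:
 u(x) = -sqrt(C1 + x^2)
 u(x) = sqrt(C1 + x^2)


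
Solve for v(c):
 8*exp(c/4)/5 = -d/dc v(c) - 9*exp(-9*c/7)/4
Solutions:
 v(c) = C1 - 32*exp(c/4)/5 + 7*exp(-9*c/7)/4


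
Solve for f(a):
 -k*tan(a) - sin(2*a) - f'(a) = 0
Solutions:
 f(a) = C1 + k*log(cos(a)) + cos(2*a)/2


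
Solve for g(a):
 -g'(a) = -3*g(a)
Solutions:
 g(a) = C1*exp(3*a)


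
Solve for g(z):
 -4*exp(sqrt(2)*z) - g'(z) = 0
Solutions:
 g(z) = C1 - 2*sqrt(2)*exp(sqrt(2)*z)


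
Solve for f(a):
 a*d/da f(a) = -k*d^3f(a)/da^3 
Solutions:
 f(a) = C1 + Integral(C2*airyai(a*(-1/k)^(1/3)) + C3*airybi(a*(-1/k)^(1/3)), a)


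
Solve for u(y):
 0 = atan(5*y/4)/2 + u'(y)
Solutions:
 u(y) = C1 - y*atan(5*y/4)/2 + log(25*y^2 + 16)/5


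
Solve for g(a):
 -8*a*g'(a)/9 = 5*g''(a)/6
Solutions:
 g(a) = C1 + C2*erf(2*sqrt(30)*a/15)


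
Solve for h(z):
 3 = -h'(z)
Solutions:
 h(z) = C1 - 3*z


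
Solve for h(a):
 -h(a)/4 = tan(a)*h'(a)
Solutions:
 h(a) = C1/sin(a)^(1/4)


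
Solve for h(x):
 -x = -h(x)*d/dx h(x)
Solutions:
 h(x) = -sqrt(C1 + x^2)
 h(x) = sqrt(C1 + x^2)


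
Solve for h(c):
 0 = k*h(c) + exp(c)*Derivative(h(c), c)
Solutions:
 h(c) = C1*exp(k*exp(-c))


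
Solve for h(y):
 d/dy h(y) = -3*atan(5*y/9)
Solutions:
 h(y) = C1 - 3*y*atan(5*y/9) + 27*log(25*y^2 + 81)/10


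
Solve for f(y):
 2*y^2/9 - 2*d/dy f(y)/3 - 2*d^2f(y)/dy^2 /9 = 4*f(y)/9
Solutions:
 f(y) = C1*exp(-2*y) + C2*exp(-y) + y^2/2 - 3*y/2 + 7/4


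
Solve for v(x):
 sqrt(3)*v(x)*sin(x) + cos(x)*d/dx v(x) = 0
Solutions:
 v(x) = C1*cos(x)^(sqrt(3))


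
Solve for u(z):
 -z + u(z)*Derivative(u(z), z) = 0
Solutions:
 u(z) = -sqrt(C1 + z^2)
 u(z) = sqrt(C1 + z^2)


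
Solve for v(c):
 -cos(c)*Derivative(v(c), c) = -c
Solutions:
 v(c) = C1 + Integral(c/cos(c), c)


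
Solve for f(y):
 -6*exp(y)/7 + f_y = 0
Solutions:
 f(y) = C1 + 6*exp(y)/7


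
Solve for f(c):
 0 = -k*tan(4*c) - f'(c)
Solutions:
 f(c) = C1 + k*log(cos(4*c))/4


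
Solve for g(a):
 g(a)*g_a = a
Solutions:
 g(a) = -sqrt(C1 + a^2)
 g(a) = sqrt(C1 + a^2)


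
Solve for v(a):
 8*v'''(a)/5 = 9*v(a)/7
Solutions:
 v(a) = C3*exp(45^(1/3)*7^(2/3)*a/14) + (C1*sin(3*3^(1/6)*5^(1/3)*7^(2/3)*a/28) + C2*cos(3*3^(1/6)*5^(1/3)*7^(2/3)*a/28))*exp(-45^(1/3)*7^(2/3)*a/28)


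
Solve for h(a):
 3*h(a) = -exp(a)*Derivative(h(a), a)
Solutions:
 h(a) = C1*exp(3*exp(-a))


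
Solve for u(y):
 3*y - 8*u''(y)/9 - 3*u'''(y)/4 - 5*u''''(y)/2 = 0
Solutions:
 u(y) = C1 + C2*y + 9*y^3/16 - 729*y^2/512 + (C3*sin(sqrt(1199)*y/60) + C4*cos(sqrt(1199)*y/60))*exp(-3*y/20)


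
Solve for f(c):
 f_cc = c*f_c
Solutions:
 f(c) = C1 + C2*erfi(sqrt(2)*c/2)


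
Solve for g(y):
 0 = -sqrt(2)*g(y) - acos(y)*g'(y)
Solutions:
 g(y) = C1*exp(-sqrt(2)*Integral(1/acos(y), y))


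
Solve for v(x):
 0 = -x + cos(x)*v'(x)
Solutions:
 v(x) = C1 + Integral(x/cos(x), x)


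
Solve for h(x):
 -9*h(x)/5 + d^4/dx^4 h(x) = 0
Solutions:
 h(x) = C1*exp(-sqrt(3)*5^(3/4)*x/5) + C2*exp(sqrt(3)*5^(3/4)*x/5) + C3*sin(sqrt(3)*5^(3/4)*x/5) + C4*cos(sqrt(3)*5^(3/4)*x/5)


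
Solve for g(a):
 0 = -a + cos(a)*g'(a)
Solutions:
 g(a) = C1 + Integral(a/cos(a), a)


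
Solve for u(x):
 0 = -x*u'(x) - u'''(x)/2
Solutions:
 u(x) = C1 + Integral(C2*airyai(-2^(1/3)*x) + C3*airybi(-2^(1/3)*x), x)


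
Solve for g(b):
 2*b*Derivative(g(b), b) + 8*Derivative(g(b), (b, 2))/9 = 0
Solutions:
 g(b) = C1 + C2*erf(3*sqrt(2)*b/4)


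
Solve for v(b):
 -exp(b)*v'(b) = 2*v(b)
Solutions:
 v(b) = C1*exp(2*exp(-b))


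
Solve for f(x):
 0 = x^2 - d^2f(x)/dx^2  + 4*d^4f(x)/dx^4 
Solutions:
 f(x) = C1 + C2*x + C3*exp(-x/2) + C4*exp(x/2) + x^4/12 + 4*x^2


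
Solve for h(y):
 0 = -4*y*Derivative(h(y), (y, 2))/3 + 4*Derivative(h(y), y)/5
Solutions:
 h(y) = C1 + C2*y^(8/5)


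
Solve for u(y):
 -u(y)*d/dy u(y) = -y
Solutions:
 u(y) = -sqrt(C1 + y^2)
 u(y) = sqrt(C1 + y^2)


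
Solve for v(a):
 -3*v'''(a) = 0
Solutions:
 v(a) = C1 + C2*a + C3*a^2


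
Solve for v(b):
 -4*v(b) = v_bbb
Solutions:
 v(b) = C3*exp(-2^(2/3)*b) + (C1*sin(2^(2/3)*sqrt(3)*b/2) + C2*cos(2^(2/3)*sqrt(3)*b/2))*exp(2^(2/3)*b/2)


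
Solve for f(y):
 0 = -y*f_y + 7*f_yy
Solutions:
 f(y) = C1 + C2*erfi(sqrt(14)*y/14)


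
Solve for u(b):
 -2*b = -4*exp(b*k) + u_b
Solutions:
 u(b) = C1 - b^2 + 4*exp(b*k)/k


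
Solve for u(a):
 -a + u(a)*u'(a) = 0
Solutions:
 u(a) = -sqrt(C1 + a^2)
 u(a) = sqrt(C1 + a^2)


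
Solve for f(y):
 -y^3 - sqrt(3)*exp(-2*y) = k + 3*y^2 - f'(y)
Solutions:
 f(y) = C1 + k*y + y^4/4 + y^3 - sqrt(3)*exp(-2*y)/2


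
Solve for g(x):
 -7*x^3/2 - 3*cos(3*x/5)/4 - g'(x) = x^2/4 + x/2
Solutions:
 g(x) = C1 - 7*x^4/8 - x^3/12 - x^2/4 - 5*sin(3*x/5)/4


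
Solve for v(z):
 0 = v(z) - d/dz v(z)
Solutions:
 v(z) = C1*exp(z)


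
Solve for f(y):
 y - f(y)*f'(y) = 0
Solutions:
 f(y) = -sqrt(C1 + y^2)
 f(y) = sqrt(C1 + y^2)


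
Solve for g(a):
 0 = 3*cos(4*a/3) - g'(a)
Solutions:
 g(a) = C1 + 9*sin(4*a/3)/4


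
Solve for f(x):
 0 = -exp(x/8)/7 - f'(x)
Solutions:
 f(x) = C1 - 8*exp(x/8)/7


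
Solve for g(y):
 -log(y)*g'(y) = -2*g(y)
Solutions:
 g(y) = C1*exp(2*li(y))


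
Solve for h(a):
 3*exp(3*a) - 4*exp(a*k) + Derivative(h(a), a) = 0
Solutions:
 h(a) = C1 - exp(3*a) + 4*exp(a*k)/k


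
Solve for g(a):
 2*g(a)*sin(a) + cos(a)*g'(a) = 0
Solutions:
 g(a) = C1*cos(a)^2


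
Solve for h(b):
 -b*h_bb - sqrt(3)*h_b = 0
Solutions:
 h(b) = C1 + C2*b^(1 - sqrt(3))


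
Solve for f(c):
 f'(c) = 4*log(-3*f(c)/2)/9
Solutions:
 -9*Integral(1/(log(-_y) - log(2) + log(3)), (_y, f(c)))/4 = C1 - c


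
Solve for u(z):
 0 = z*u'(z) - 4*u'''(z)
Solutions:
 u(z) = C1 + Integral(C2*airyai(2^(1/3)*z/2) + C3*airybi(2^(1/3)*z/2), z)


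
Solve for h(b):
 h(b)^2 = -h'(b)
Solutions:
 h(b) = 1/(C1 + b)


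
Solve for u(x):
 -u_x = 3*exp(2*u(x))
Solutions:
 u(x) = log(-sqrt(-1/(C1 - 3*x))) - log(2)/2
 u(x) = log(-1/(C1 - 3*x))/2 - log(2)/2


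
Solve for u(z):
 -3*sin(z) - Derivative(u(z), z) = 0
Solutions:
 u(z) = C1 + 3*cos(z)


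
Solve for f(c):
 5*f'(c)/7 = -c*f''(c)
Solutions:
 f(c) = C1 + C2*c^(2/7)


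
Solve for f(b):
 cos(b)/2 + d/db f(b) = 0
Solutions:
 f(b) = C1 - sin(b)/2


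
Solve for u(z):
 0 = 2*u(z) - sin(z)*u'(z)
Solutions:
 u(z) = C1*(cos(z) - 1)/(cos(z) + 1)


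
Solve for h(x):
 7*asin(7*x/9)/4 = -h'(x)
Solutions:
 h(x) = C1 - 7*x*asin(7*x/9)/4 - sqrt(81 - 49*x^2)/4


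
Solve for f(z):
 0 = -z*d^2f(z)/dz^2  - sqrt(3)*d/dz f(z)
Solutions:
 f(z) = C1 + C2*z^(1 - sqrt(3))


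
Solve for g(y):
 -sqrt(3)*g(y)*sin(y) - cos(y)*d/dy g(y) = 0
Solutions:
 g(y) = C1*cos(y)^(sqrt(3))


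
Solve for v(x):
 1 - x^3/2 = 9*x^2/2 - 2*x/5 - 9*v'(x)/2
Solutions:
 v(x) = C1 + x^4/36 + x^3/3 - 2*x^2/45 - 2*x/9


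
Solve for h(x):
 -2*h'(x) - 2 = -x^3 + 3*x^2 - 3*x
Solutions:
 h(x) = C1 + x^4/8 - x^3/2 + 3*x^2/4 - x


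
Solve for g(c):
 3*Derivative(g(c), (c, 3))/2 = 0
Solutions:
 g(c) = C1 + C2*c + C3*c^2


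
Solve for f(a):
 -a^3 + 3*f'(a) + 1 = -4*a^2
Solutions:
 f(a) = C1 + a^4/12 - 4*a^3/9 - a/3


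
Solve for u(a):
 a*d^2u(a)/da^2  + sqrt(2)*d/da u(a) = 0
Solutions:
 u(a) = C1 + C2*a^(1 - sqrt(2))


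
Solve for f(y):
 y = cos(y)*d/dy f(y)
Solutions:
 f(y) = C1 + Integral(y/cos(y), y)


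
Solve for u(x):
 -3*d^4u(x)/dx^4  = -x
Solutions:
 u(x) = C1 + C2*x + C3*x^2 + C4*x^3 + x^5/360


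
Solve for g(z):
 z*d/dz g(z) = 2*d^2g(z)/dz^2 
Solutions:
 g(z) = C1 + C2*erfi(z/2)


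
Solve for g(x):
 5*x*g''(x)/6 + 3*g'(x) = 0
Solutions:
 g(x) = C1 + C2/x^(13/5)


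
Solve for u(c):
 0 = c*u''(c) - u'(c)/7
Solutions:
 u(c) = C1 + C2*c^(8/7)


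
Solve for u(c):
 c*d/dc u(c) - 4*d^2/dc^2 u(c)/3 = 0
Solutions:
 u(c) = C1 + C2*erfi(sqrt(6)*c/4)


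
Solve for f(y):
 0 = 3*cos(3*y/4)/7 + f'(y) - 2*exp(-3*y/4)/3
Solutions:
 f(y) = C1 - 4*sin(3*y/4)/7 - 8*exp(-3*y/4)/9


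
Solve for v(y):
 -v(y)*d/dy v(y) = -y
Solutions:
 v(y) = -sqrt(C1 + y^2)
 v(y) = sqrt(C1 + y^2)


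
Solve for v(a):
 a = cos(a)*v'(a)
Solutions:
 v(a) = C1 + Integral(a/cos(a), a)


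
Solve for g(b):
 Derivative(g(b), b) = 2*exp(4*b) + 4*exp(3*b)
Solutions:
 g(b) = C1 + exp(4*b)/2 + 4*exp(3*b)/3


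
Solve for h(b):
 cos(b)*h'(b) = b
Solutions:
 h(b) = C1 + Integral(b/cos(b), b)


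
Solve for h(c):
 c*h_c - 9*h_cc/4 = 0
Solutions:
 h(c) = C1 + C2*erfi(sqrt(2)*c/3)


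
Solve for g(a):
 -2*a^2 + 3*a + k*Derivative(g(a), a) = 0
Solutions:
 g(a) = C1 + 2*a^3/(3*k) - 3*a^2/(2*k)


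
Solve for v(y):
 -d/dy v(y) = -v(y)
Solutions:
 v(y) = C1*exp(y)


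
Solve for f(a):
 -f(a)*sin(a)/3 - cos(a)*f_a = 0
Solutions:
 f(a) = C1*cos(a)^(1/3)


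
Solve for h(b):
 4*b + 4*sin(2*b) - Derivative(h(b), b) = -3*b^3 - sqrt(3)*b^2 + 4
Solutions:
 h(b) = C1 + 3*b^4/4 + sqrt(3)*b^3/3 + 2*b^2 - 4*b - 2*cos(2*b)


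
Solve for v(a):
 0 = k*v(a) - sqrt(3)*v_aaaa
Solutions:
 v(a) = C1*exp(-3^(7/8)*a*k^(1/4)/3) + C2*exp(3^(7/8)*a*k^(1/4)/3) + C3*exp(-3^(7/8)*I*a*k^(1/4)/3) + C4*exp(3^(7/8)*I*a*k^(1/4)/3)


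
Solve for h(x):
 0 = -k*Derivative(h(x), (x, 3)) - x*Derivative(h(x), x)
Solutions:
 h(x) = C1 + Integral(C2*airyai(x*(-1/k)^(1/3)) + C3*airybi(x*(-1/k)^(1/3)), x)


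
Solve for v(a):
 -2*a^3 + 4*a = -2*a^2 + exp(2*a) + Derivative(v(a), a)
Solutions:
 v(a) = C1 - a^4/2 + 2*a^3/3 + 2*a^2 - exp(2*a)/2


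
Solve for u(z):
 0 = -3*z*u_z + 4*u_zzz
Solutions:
 u(z) = C1 + Integral(C2*airyai(6^(1/3)*z/2) + C3*airybi(6^(1/3)*z/2), z)


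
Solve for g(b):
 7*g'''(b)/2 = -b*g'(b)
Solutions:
 g(b) = C1 + Integral(C2*airyai(-2^(1/3)*7^(2/3)*b/7) + C3*airybi(-2^(1/3)*7^(2/3)*b/7), b)


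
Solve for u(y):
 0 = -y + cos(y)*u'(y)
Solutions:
 u(y) = C1 + Integral(y/cos(y), y)


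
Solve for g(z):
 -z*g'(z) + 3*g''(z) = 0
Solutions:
 g(z) = C1 + C2*erfi(sqrt(6)*z/6)


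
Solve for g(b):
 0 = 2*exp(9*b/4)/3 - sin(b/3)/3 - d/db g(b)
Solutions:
 g(b) = C1 + 8*exp(9*b/4)/27 + cos(b/3)


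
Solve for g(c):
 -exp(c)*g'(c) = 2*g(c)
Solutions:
 g(c) = C1*exp(2*exp(-c))


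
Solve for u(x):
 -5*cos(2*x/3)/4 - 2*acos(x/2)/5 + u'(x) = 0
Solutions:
 u(x) = C1 + 2*x*acos(x/2)/5 - 2*sqrt(4 - x^2)/5 + 15*sin(2*x/3)/8


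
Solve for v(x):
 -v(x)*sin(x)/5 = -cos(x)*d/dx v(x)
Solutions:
 v(x) = C1/cos(x)^(1/5)


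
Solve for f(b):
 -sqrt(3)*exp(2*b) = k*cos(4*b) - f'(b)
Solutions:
 f(b) = C1 + k*sin(4*b)/4 + sqrt(3)*exp(2*b)/2


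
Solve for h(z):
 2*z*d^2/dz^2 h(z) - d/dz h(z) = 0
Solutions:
 h(z) = C1 + C2*z^(3/2)


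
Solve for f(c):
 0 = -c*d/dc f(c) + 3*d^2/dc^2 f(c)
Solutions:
 f(c) = C1 + C2*erfi(sqrt(6)*c/6)


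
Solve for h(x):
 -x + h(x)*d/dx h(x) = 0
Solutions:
 h(x) = -sqrt(C1 + x^2)
 h(x) = sqrt(C1 + x^2)


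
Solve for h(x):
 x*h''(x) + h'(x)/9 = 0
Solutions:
 h(x) = C1 + C2*x^(8/9)


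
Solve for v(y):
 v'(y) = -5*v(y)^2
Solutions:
 v(y) = 1/(C1 + 5*y)


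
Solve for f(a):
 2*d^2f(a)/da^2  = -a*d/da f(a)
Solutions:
 f(a) = C1 + C2*erf(a/2)


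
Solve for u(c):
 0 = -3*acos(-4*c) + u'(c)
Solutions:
 u(c) = C1 + 3*c*acos(-4*c) + 3*sqrt(1 - 16*c^2)/4


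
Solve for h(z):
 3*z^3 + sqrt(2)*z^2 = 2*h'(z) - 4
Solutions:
 h(z) = C1 + 3*z^4/8 + sqrt(2)*z^3/6 + 2*z


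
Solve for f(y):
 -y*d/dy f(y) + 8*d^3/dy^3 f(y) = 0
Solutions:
 f(y) = C1 + Integral(C2*airyai(y/2) + C3*airybi(y/2), y)


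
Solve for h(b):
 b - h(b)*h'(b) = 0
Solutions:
 h(b) = -sqrt(C1 + b^2)
 h(b) = sqrt(C1 + b^2)


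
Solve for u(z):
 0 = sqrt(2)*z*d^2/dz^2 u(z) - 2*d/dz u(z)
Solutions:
 u(z) = C1 + C2*z^(1 + sqrt(2))


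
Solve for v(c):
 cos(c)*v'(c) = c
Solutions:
 v(c) = C1 + Integral(c/cos(c), c)


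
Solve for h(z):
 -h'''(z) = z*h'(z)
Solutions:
 h(z) = C1 + Integral(C2*airyai(-z) + C3*airybi(-z), z)


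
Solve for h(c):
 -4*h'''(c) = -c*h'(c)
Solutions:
 h(c) = C1 + Integral(C2*airyai(2^(1/3)*c/2) + C3*airybi(2^(1/3)*c/2), c)


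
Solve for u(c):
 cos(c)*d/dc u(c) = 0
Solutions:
 u(c) = C1


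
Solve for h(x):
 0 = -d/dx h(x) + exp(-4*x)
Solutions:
 h(x) = C1 - exp(-4*x)/4


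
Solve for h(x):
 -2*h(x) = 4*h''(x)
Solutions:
 h(x) = C1*sin(sqrt(2)*x/2) + C2*cos(sqrt(2)*x/2)


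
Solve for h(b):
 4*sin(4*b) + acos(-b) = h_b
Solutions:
 h(b) = C1 + b*acos(-b) + sqrt(1 - b^2) - cos(4*b)


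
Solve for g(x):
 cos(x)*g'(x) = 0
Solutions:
 g(x) = C1


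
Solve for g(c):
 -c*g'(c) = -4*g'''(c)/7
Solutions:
 g(c) = C1 + Integral(C2*airyai(14^(1/3)*c/2) + C3*airybi(14^(1/3)*c/2), c)


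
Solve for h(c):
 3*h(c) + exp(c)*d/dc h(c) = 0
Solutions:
 h(c) = C1*exp(3*exp(-c))


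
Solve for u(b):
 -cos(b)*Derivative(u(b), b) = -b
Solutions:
 u(b) = C1 + Integral(b/cos(b), b)


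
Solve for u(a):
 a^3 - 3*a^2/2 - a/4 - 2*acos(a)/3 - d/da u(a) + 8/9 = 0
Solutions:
 u(a) = C1 + a^4/4 - a^3/2 - a^2/8 - 2*a*acos(a)/3 + 8*a/9 + 2*sqrt(1 - a^2)/3


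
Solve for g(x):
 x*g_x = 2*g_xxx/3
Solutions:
 g(x) = C1 + Integral(C2*airyai(2^(2/3)*3^(1/3)*x/2) + C3*airybi(2^(2/3)*3^(1/3)*x/2), x)


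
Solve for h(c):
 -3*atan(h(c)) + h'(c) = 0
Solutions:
 Integral(1/atan(_y), (_y, h(c))) = C1 + 3*c


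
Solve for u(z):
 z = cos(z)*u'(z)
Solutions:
 u(z) = C1 + Integral(z/cos(z), z)


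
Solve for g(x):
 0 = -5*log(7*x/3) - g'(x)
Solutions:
 g(x) = C1 - 5*x*log(x) + x*log(243/16807) + 5*x


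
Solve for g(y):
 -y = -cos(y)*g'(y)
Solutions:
 g(y) = C1 + Integral(y/cos(y), y)


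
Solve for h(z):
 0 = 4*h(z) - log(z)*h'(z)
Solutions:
 h(z) = C1*exp(4*li(z))


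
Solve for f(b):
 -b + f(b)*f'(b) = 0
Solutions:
 f(b) = -sqrt(C1 + b^2)
 f(b) = sqrt(C1 + b^2)


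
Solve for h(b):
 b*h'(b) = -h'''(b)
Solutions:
 h(b) = C1 + Integral(C2*airyai(-b) + C3*airybi(-b), b)


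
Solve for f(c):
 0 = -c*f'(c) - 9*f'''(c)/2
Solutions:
 f(c) = C1 + Integral(C2*airyai(-6^(1/3)*c/3) + C3*airybi(-6^(1/3)*c/3), c)


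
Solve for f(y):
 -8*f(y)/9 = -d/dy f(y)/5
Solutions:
 f(y) = C1*exp(40*y/9)


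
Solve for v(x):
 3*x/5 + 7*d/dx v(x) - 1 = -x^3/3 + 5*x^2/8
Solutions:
 v(x) = C1 - x^4/84 + 5*x^3/168 - 3*x^2/70 + x/7


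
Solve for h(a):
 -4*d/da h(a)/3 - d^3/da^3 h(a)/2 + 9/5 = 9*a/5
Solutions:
 h(a) = C1 + C2*sin(2*sqrt(6)*a/3) + C3*cos(2*sqrt(6)*a/3) - 27*a^2/40 + 27*a/20


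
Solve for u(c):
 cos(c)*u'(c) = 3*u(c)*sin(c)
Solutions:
 u(c) = C1/cos(c)^3


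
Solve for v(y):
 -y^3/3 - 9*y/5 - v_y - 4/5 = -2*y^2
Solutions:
 v(y) = C1 - y^4/12 + 2*y^3/3 - 9*y^2/10 - 4*y/5


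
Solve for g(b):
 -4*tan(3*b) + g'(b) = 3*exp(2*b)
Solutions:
 g(b) = C1 + 3*exp(2*b)/2 - 4*log(cos(3*b))/3


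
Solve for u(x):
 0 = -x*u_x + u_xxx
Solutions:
 u(x) = C1 + Integral(C2*airyai(x) + C3*airybi(x), x)


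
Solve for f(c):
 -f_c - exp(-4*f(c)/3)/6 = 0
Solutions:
 f(c) = 3*log(-I*(C1 - 2*c/9)^(1/4))
 f(c) = 3*log(I*(C1 - 2*c/9)^(1/4))
 f(c) = 3*log(-(C1 - 2*c/9)^(1/4))
 f(c) = 3*log(C1 - 2*c/9)/4


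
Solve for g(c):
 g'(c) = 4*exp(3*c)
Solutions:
 g(c) = C1 + 4*exp(3*c)/3


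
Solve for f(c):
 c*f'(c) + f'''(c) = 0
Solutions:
 f(c) = C1 + Integral(C2*airyai(-c) + C3*airybi(-c), c)


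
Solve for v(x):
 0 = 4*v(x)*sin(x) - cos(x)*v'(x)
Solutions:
 v(x) = C1/cos(x)^4


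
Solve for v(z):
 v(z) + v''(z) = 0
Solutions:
 v(z) = C1*sin(z) + C2*cos(z)


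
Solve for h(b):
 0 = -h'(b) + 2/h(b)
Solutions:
 h(b) = -sqrt(C1 + 4*b)
 h(b) = sqrt(C1 + 4*b)


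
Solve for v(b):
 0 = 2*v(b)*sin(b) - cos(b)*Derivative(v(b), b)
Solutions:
 v(b) = C1/cos(b)^2


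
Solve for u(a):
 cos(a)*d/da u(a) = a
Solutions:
 u(a) = C1 + Integral(a/cos(a), a)


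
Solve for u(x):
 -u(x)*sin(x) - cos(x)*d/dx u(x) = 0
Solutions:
 u(x) = C1*cos(x)


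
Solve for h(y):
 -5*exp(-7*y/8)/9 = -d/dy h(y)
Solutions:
 h(y) = C1 - 40*exp(-7*y/8)/63


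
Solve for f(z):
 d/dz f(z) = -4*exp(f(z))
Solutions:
 f(z) = log(1/(C1 + 4*z))


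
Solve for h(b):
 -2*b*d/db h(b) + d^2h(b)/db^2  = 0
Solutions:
 h(b) = C1 + C2*erfi(b)


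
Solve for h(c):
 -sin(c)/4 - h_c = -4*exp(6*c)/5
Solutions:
 h(c) = C1 + 2*exp(6*c)/15 + cos(c)/4


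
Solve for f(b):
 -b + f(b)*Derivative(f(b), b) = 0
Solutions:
 f(b) = -sqrt(C1 + b^2)
 f(b) = sqrt(C1 + b^2)


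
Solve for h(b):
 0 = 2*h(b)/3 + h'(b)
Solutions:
 h(b) = C1*exp(-2*b/3)


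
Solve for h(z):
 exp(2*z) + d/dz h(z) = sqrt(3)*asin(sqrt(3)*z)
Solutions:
 h(z) = C1 + sqrt(3)*(z*asin(sqrt(3)*z) + sqrt(3)*sqrt(1 - 3*z^2)/3) - exp(2*z)/2


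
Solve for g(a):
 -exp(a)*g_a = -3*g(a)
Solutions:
 g(a) = C1*exp(-3*exp(-a))


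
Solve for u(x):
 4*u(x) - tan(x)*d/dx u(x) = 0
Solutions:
 u(x) = C1*sin(x)^4


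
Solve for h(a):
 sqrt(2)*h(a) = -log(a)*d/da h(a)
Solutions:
 h(a) = C1*exp(-sqrt(2)*li(a))


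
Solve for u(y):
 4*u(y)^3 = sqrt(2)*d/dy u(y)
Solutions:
 u(y) = -sqrt(2)*sqrt(-1/(C1 + 2*sqrt(2)*y))/2
 u(y) = sqrt(2)*sqrt(-1/(C1 + 2*sqrt(2)*y))/2


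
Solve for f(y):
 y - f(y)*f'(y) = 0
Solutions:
 f(y) = -sqrt(C1 + y^2)
 f(y) = sqrt(C1 + y^2)


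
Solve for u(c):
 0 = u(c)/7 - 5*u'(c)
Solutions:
 u(c) = C1*exp(c/35)


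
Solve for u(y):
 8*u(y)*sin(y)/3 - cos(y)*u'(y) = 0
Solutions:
 u(y) = C1/cos(y)^(8/3)


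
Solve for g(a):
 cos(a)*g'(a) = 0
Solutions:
 g(a) = C1


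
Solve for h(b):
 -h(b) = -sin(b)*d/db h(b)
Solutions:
 h(b) = C1*sqrt(cos(b) - 1)/sqrt(cos(b) + 1)


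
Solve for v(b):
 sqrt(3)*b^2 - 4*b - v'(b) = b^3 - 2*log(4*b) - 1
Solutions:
 v(b) = C1 - b^4/4 + sqrt(3)*b^3/3 - 2*b^2 + 2*b*log(b) - b + b*log(16)


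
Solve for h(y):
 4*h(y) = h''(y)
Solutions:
 h(y) = C1*exp(-2*y) + C2*exp(2*y)


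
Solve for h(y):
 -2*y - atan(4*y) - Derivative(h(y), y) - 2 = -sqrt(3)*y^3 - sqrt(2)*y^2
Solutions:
 h(y) = C1 + sqrt(3)*y^4/4 + sqrt(2)*y^3/3 - y^2 - y*atan(4*y) - 2*y + log(16*y^2 + 1)/8


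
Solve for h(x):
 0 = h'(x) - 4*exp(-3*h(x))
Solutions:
 h(x) = log(C1 + 12*x)/3
 h(x) = log((-3^(1/3) - 3^(5/6)*I)*(C1 + 4*x)^(1/3)/2)
 h(x) = log((-3^(1/3) + 3^(5/6)*I)*(C1 + 4*x)^(1/3)/2)


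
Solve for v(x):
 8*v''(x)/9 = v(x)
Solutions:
 v(x) = C1*exp(-3*sqrt(2)*x/4) + C2*exp(3*sqrt(2)*x/4)


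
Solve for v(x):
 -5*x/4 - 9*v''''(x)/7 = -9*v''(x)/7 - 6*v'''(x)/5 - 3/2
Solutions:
 v(x) = C1 + C2*x + C3*exp(x*(7 - sqrt(274))/15) + C4*exp(x*(7 + sqrt(274))/15) + 35*x^3/216 - 28*x^2/27


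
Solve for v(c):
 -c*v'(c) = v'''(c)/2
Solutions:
 v(c) = C1 + Integral(C2*airyai(-2^(1/3)*c) + C3*airybi(-2^(1/3)*c), c)


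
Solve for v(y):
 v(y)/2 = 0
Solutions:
 v(y) = 0


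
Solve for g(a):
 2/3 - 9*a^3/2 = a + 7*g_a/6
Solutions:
 g(a) = C1 - 27*a^4/28 - 3*a^2/7 + 4*a/7


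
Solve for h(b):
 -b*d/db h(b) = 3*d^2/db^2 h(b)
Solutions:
 h(b) = C1 + C2*erf(sqrt(6)*b/6)


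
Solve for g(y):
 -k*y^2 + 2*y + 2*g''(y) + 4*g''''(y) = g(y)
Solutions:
 g(y) = C1*exp(-y*sqrt(-1 + sqrt(5))/2) + C2*exp(y*sqrt(-1 + sqrt(5))/2) + C3*sin(y*sqrt(1 + sqrt(5))/2) + C4*cos(y*sqrt(1 + sqrt(5))/2) - k*y^2 - 4*k + 2*y


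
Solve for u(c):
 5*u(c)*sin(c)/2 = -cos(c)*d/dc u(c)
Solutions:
 u(c) = C1*cos(c)^(5/2)


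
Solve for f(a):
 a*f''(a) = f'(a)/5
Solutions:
 f(a) = C1 + C2*a^(6/5)


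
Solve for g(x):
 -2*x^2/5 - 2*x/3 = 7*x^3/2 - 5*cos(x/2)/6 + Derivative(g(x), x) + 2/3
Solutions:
 g(x) = C1 - 7*x^4/8 - 2*x^3/15 - x^2/3 - 2*x/3 + 5*sin(x/2)/3


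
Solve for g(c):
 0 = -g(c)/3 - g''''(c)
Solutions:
 g(c) = (C1*sin(sqrt(2)*3^(3/4)*c/6) + C2*cos(sqrt(2)*3^(3/4)*c/6))*exp(-sqrt(2)*3^(3/4)*c/6) + (C3*sin(sqrt(2)*3^(3/4)*c/6) + C4*cos(sqrt(2)*3^(3/4)*c/6))*exp(sqrt(2)*3^(3/4)*c/6)


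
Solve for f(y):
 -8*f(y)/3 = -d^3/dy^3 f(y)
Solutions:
 f(y) = C3*exp(2*3^(2/3)*y/3) + (C1*sin(3^(1/6)*y) + C2*cos(3^(1/6)*y))*exp(-3^(2/3)*y/3)


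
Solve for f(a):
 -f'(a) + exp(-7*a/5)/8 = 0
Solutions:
 f(a) = C1 - 5*exp(-7*a/5)/56


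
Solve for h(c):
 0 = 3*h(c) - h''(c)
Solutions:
 h(c) = C1*exp(-sqrt(3)*c) + C2*exp(sqrt(3)*c)


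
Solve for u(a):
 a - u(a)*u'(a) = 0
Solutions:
 u(a) = -sqrt(C1 + a^2)
 u(a) = sqrt(C1 + a^2)


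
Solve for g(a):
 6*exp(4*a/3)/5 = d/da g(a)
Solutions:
 g(a) = C1 + 9*exp(4*a/3)/10


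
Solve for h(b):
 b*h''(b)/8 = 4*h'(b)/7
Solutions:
 h(b) = C1 + C2*b^(39/7)


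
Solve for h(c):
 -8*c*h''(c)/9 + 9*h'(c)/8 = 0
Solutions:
 h(c) = C1 + C2*c^(145/64)


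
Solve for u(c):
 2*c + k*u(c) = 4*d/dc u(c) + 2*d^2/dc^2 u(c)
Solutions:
 u(c) = C1*exp(-c*(sqrt(2)*sqrt(k + 2)/2 + 1)) + C2*exp(c*(sqrt(2)*sqrt(k + 2)/2 - 1)) - 2*c/k - 8/k^2


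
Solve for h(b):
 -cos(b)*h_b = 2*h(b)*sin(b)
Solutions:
 h(b) = C1*cos(b)^2


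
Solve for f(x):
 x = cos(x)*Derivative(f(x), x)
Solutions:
 f(x) = C1 + Integral(x/cos(x), x)


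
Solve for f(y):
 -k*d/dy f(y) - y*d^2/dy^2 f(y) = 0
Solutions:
 f(y) = C1 + y^(1 - re(k))*(C2*sin(log(y)*Abs(im(k))) + C3*cos(log(y)*im(k)))


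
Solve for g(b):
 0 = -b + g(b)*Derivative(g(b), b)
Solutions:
 g(b) = -sqrt(C1 + b^2)
 g(b) = sqrt(C1 + b^2)


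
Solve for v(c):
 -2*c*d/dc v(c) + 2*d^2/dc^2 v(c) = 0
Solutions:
 v(c) = C1 + C2*erfi(sqrt(2)*c/2)


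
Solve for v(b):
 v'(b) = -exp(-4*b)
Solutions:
 v(b) = C1 + exp(-4*b)/4


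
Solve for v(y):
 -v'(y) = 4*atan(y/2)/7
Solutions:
 v(y) = C1 - 4*y*atan(y/2)/7 + 4*log(y^2 + 4)/7


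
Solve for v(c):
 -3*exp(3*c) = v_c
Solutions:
 v(c) = C1 - exp(3*c)


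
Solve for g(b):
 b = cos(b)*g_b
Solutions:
 g(b) = C1 + Integral(b/cos(b), b)


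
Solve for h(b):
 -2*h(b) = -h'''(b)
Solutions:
 h(b) = C3*exp(2^(1/3)*b) + (C1*sin(2^(1/3)*sqrt(3)*b/2) + C2*cos(2^(1/3)*sqrt(3)*b/2))*exp(-2^(1/3)*b/2)


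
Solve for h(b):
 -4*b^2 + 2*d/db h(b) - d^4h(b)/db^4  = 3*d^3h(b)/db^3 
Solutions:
 h(b) = C1 + 2*b^3/3 + 6*b + (C2 + C3*exp(-sqrt(3)*b) + C4*exp(sqrt(3)*b))*exp(-b)


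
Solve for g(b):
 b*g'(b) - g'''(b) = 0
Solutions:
 g(b) = C1 + Integral(C2*airyai(b) + C3*airybi(b), b)
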